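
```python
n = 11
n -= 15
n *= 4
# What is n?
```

Trace:
`n = 11` → n = 11
`n -= 15` → n = -4
`n *= 4` → n = -16
So n = -16

Answer: -16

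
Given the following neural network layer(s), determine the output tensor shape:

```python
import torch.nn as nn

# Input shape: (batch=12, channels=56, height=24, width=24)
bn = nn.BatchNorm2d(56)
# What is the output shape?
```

Input: (12, 56, 24, 24) -> Output: (12, 56, 24, 24)

Answer: (12, 56, 24, 24)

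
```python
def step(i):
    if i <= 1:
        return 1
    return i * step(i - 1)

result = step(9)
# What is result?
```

step(9) = 9 * 8 * 7 * 6 * 5 * 4 * 3 * 2 * 1 = 362880

Answer: 362880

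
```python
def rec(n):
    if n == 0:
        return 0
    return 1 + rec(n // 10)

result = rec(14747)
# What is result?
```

Count of digits of 14747: 5

Answer: 5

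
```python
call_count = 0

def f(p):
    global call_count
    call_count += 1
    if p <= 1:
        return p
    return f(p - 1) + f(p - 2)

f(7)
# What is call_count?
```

Calls(p) = 1 + Calls(p-1) + Calls(p-2); Calls(0)=Calls(1)=1. For p=7 this gives 41.

Answer: 41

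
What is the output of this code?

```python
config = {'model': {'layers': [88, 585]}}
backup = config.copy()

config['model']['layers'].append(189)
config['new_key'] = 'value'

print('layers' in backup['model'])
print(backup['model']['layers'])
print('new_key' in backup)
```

Key concept: shallow copy gotcha with nested dict.
Step by step:
`config = {'model': {'layers': [88, 585]}}` → config = {'model': {'layers': [88, 585]}}
`backup = config.copy()` → backup = {'model': {'layers': [88, 585]}}
`config['model']['layers'].append(189)` → config = {'model': {'layers': [88, 585, 189]}}; backup = {'model': {'layers': [88, 585, 189]}}
`config['new_key'] = 'value'` → config = {'model': {'layers': [88, 585, 189]}, 'new_key': 'value'}
`print('layers' in backup['model'])` → prints True
`print(backup['model']['layers'])` → prints [88, 585, 189]
`print('new_key' in backup)` → prints False

Answer:
True
[88, 585, 189]
False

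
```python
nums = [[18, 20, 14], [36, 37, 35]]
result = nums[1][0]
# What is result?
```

Trace:
`nums = [[18, 20, 14], [36, 37, 35]]` → nums = [[18, 20, 14], [36, 37, 35]]
`result = nums[1][0]` → result = 36
So result = 36

Answer: 36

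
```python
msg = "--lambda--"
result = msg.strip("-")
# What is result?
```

Trace:
`msg = "--lambda--"` → msg = '--lambda--'
`result = msg.strip("-")` → result = 'lambda'
So result = 'lambda'

Answer: 'lambda'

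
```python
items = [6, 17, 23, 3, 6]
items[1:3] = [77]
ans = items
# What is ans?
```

Trace:
`items = [6, 17, 23, 3, 6]` → items = [6, 17, 23, 3, 6]
`items[1:3] = [77]` → items = [6, 77, 3, 6]
`ans = items` → ans = [6, 77, 3, 6]
So ans = [6, 77, 3, 6]

Answer: [6, 77, 3, 6]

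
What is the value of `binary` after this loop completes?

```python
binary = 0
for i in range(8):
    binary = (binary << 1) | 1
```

Build 8 consecutive 1-bits: 0b11111111
`binary` takes the values: 0 → 1 → 3 → 7 → 15 → 31 → 63 → 127 → 255

Answer: 255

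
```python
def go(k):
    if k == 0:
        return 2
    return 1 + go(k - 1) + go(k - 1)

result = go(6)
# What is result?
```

go(k) = 1 + 2·go(k-1), go(0)=2. Closed form: (2+1)·2^6 - 1 = 191.

Answer: 191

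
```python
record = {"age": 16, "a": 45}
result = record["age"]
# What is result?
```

Trace:
`record = {"age": 16, "a": 45}` → record = {'age': 16, 'a': 45}
`result = record["age"]` → result = 16
So result = 16

Answer: 16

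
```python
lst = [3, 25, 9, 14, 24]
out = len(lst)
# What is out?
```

Trace:
`lst = [3, 25, 9, 14, 24]` → lst = [3, 25, 9, 14, 24]
`out = len(lst)` → out = 5
So out = 5

Answer: 5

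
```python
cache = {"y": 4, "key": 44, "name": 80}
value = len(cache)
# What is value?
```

Trace:
`cache = {"y": 4, "key": 44, "name": 80}` → cache = {'y': 4, 'key': 44, 'name': 80}
`value = len(cache)` → value = 3
So value = 3

Answer: 3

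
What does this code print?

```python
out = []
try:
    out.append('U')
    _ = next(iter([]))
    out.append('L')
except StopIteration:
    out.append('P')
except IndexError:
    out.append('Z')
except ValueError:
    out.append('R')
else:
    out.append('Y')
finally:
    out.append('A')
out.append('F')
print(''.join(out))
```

Execution trace: 'U' (try body) → 'P' (except StopIteration) → 'A' (finally) → 'F' (after the try/except). Output: UPAF

Answer: UPAF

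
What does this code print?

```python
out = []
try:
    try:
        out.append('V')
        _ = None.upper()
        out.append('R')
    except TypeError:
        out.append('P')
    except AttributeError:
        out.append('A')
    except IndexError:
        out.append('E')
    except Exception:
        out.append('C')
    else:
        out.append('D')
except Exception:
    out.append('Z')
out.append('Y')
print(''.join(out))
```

Execution trace: 'V' (inner try body) → 'A' (inner except AttributeError) → 'Y' (after the try/except). Output: VAY

Answer: VAY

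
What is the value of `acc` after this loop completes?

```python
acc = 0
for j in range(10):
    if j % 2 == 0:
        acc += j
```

Sum of even numbers 0 to 9
`acc` takes the values: 0 → 2 → 6 → 12 → 20

Answer: 20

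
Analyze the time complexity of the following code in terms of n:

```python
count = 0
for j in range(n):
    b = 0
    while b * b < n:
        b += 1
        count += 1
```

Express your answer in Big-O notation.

Each loop level contributes: n × √n. Multiplying the contributions gives O(n√n).

Answer: O(n√n)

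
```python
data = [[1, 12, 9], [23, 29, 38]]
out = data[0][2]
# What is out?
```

Trace:
`data = [[1, 12, 9], [23, 29, 38]]` → data = [[1, 12, 9], [23, 29, 38]]
`out = data[0][2]` → out = 9
So out = 9

Answer: 9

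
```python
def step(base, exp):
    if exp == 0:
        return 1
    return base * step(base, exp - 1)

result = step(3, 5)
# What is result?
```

step(3, 5) = 3 * 3 * 3 * 3 * 3 = 243

Answer: 243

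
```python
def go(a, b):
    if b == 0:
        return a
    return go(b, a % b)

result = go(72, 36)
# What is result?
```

go(72, 36) -> go(36, 0) -> 36

Answer: 36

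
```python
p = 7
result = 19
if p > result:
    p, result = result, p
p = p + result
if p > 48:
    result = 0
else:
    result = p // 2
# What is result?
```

Trace:
`p = 7` → p = 7
`result = 19` → result = 19
`if p > result: ...` → p > result is False → no variable changes
`p = p + result` → p = 26
`if p > 48: ...` → p > 48 is False, take else branch → result = 13
So result = 13

Answer: 13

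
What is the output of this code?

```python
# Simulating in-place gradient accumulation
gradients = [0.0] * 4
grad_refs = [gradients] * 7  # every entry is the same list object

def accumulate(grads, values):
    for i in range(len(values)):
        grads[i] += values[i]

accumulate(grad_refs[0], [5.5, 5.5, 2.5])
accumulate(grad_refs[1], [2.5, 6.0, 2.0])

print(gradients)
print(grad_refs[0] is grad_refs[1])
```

Key concept: gradient accumulation aliasing.
Step by step:
`gradients = [0.0] * 4` → gradients = [0.0, 0.0, 0.0, 0.0]
`grad_refs = [gradients] * 7` → grad_refs = [[0.0, 0.0, 0.0, 0.0], [0.0, 0.0, 0.0, 0.0], [0.0, 0.0, 0.0, 0.0], [0.0, 0.0, 0.0, 0.0], [0.0, 0.0, 0.0, 0.0], [0.0, 0.0, 0.0, 0.0], [0.0, 0.0, 0.0, 0.0]]
`accumulate(grad_refs[0], [5.5, 5.5, 2.5])` → gradients = [5.5, 5.5, 2.5, 0.0]; grad_refs = [[5.5, 5.5, 2.5, 0.0], [5.5, 5.5, 2.5, 0.0], [5.5, 5.5, 2.5, 0.0], [5.5, 5.5, 2.5, 0.0], [5.5, 5.5, 2.5, 0.0], [5.5, 5.5, 2.5, 0.0], [5.5, 5.5, 2.5, 0.0]]
`accumulate(grad_refs[1], [2.5, 6.0, 2.0])` → gradients = [8.0, 11.5, 4.5, 0.0]; grad_refs = [[8.0, 11.5, 4.5, 0.0], [8.0, 11.5, 4.5, 0.0], [8.0, 11.5, 4.5, 0.0], [8.0, 11.5, 4.5, 0.0], [8.0, 11.5, 4.5, 0.0], [8.0, 11.5, 4.5, 0.0], [8.0, 11.5, 4.5, 0.0]]
`print(gradients)` → prints [8.0, 11.5, 4.5, 0.0]
`print(grad_refs[0] is grad_refs[1])` → prints True

Answer:
[8.0, 11.5, 4.5, 0.0]
True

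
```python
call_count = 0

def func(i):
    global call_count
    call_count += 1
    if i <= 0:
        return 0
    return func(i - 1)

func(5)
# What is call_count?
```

Linear recursion stepping by 1: 6 calls from i=5 down to ≤0.

Answer: 6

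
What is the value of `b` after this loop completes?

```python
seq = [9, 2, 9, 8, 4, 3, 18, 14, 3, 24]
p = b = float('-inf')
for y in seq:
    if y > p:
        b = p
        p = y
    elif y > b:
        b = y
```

Second largest (with repeats) in [9, 2, 9, 8, 4, 3, 18, 14, 3, 24]
`b` takes the values: -inf → 2 → 9 → 14 → 18

Answer: 18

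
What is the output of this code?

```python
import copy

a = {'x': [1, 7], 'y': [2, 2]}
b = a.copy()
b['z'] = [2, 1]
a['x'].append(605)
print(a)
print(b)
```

Key concept: shallow copy of dict with mutable values.
Step by step:
`a = {'x': [1, 7], 'y': [2, 2]}` → a = {'x': [1, 7], 'y': [2, 2]}
`b = a.copy()` → b = {'x': [1, 7], 'y': [2, 2]}
`b['z'] = [2, 1]` → b = {'x': [1, 7], 'y': [2, 2], 'z': [2, 1]}
`a['x'].append(605)` → a = {'x': [1, 7, 605], 'y': [2, 2]}; b = {'x': [1, 7, 605], 'y': [2, 2], 'z': [2, 1]}
`print(a)` → prints {'x': [1, 7, 605], 'y': [2, 2]}
`print(b)` → prints {'x': [1, 7, 605], 'y': [2, 2], 'z': [2, 1]}

Answer:
{'x': [1, 7, 605], 'y': [2, 2]}
{'x': [1, 7, 605], 'y': [2, 2], 'z': [2, 1]}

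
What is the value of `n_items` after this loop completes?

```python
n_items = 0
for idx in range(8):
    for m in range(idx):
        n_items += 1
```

Triangle number: 0+1+2+...+7
`n_items` takes the values: 0 → 1 → 2 → 3 → 4 → 5 → 6 → 7 → 8 → 9 → 10 → 11 → 12 → 13 → 14 → 15 → 16 → 17 → 18 → 19 → 20 → 21 → 22 → 23 → 24 → 25 → 26 → 27 → 28

Answer: 28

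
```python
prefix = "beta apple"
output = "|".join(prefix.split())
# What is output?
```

Trace:
`prefix = "beta apple"` → prefix = 'beta apple'
`output = "|".join(prefix.split())` → output = 'beta|apple'
So output = 'beta|apple'

Answer: 'beta|apple'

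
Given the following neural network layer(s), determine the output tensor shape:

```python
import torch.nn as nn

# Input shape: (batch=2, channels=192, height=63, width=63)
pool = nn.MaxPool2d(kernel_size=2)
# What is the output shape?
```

Input: (2, 192, 63, 63) -> Output: (2, 192, 31, 31)

Answer: (2, 192, 31, 31)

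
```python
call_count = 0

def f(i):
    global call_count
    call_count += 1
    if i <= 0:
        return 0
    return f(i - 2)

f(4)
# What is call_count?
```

Linear recursion stepping by 2: 3 calls from i=4 down to ≤0.

Answer: 3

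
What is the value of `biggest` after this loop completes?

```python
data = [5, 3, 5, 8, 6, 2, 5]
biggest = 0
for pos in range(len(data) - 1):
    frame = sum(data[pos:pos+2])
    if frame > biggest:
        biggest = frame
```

Max sum of 2-element window in [5, 3, 5, 8, 6, 2, 5]
`biggest` takes the values: 0 → 8 → 13 → 14

Answer: 14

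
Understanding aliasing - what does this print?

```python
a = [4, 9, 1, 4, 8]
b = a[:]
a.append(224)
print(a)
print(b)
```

Key concept: slice [:] creates copy.
Step by step:
`a = [4, 9, 1, 4, 8]` → a = [4, 9, 1, 4, 8]
`b = a[:]` → b = [4, 9, 1, 4, 8]
`a.append(224)` → a = [4, 9, 1, 4, 8, 224]
`print(a)` → prints [4, 9, 1, 4, 8, 224]
`print(b)` → prints [4, 9, 1, 4, 8]

Answer:
[4, 9, 1, 4, 8, 224]
[4, 9, 1, 4, 8]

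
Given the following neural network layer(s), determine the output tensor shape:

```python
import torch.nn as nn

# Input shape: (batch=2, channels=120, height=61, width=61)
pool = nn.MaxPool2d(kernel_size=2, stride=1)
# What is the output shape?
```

Input: (2, 120, 61, 61) -> Output: (2, 120, 60, 60)

Answer: (2, 120, 60, 60)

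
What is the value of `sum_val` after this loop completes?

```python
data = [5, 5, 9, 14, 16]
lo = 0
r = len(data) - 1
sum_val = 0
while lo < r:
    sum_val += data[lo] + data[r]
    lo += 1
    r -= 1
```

Sum of pairs from ends
`sum_val` takes the values: 0 → 21 → 40

Answer: 40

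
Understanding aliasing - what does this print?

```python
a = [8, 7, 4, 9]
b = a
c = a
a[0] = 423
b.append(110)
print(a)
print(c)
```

Key concept: multiple aliases.
Step by step:
`a = [8, 7, 4, 9]` → a = [8, 7, 4, 9]
`b = a` → b = [8, 7, 4, 9] (same object as a)
`c = a` → c = [8, 7, 4, 9] (same object as a, b)
`a[0] = 423` → a = [423, 7, 4, 9] (same object as b, c); b = [423, 7, 4, 9] (same object as a, c); c = [423, 7, 4, 9] (same object as a, b)
`b.append(110)` → a = [423, 7, 4, 9, 110] (same object as b, c); b = [423, 7, 4, 9, 110] (same object as a, c); c = [423, 7, 4, 9, 110] (same object as a, b)
`print(a)` → prints [423, 7, 4, 9, 110]
`print(c)` → prints [423, 7, 4, 9, 110]

Answer:
[423, 7, 4, 9, 110]
[423, 7, 4, 9, 110]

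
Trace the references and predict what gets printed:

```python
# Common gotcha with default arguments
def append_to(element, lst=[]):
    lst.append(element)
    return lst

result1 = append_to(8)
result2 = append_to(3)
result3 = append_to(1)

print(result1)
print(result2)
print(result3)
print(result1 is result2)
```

Key concept: mutable default argument gotcha.
Step by step:
`result1 = append_to(8)` → result1 = [8]
`result2 = append_to(3)` → result1 = [8, 3] (same object as result2); result2 = [8, 3] (same object as result1)
`result3 = append_to(1)` → result1 = [8, 3, 1] (same object as result2, result3); result2 = [8, 3, 1] (same object as result1, result3); result3 = [8, 3, 1] (same object as result1, result2)
`print(result1)` → prints [8, 3, 1]
`print(result2)` → prints [8, 3, 1]
`print(result3)` → prints [8, 3, 1]
`print(result1 is result2)` → prints True

Answer:
[8, 3, 1]
[8, 3, 1]
[8, 3, 1]
True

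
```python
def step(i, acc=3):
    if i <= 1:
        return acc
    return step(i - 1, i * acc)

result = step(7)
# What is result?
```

Accumulator trace (n, acc): (7, 3) -> (6, 21) -> (5, 126) -> (4, 630) -> (3, 2520) -> (2, 7560) -> (1, 15120) -> return 15120

Answer: 15120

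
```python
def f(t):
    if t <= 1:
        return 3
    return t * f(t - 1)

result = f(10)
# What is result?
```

f(10) = 10 * 9 * 8 * 7 * 6 * 5 * 4 * 3 * 2 * 3 = 10886400

Answer: 10886400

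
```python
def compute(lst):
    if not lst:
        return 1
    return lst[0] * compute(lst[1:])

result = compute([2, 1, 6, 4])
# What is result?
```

Product over [2, 1, 6, 4] = 2 * 1 * 6 * 4 = 48

Answer: 48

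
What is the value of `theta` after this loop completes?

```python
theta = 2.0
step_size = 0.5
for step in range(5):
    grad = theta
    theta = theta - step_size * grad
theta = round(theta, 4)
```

Gradient descent: w = 2.0 * (1 - 0.5)^5
`theta` takes the values: 2.0 → 1.0 → 0.5 → 0.25 → 0.125 → 0.0625

Answer: 0.0625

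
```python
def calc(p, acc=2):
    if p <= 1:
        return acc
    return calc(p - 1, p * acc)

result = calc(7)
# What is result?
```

Accumulator trace (n, acc): (7, 2) -> (6, 14) -> (5, 84) -> (4, 420) -> (3, 1680) -> (2, 5040) -> (1, 10080) -> return 10080

Answer: 10080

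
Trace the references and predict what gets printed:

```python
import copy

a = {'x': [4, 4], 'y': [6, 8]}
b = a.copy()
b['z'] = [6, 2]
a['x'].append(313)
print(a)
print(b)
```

Key concept: shallow copy of dict with mutable values.
Step by step:
`a = {'x': [4, 4], 'y': [6, 8]}` → a = {'x': [4, 4], 'y': [6, 8]}
`b = a.copy()` → b = {'x': [4, 4], 'y': [6, 8]}
`b['z'] = [6, 2]` → b = {'x': [4, 4], 'y': [6, 8], 'z': [6, 2]}
`a['x'].append(313)` → a = {'x': [4, 4, 313], 'y': [6, 8]}; b = {'x': [4, 4, 313], 'y': [6, 8], 'z': [6, 2]}
`print(a)` → prints {'x': [4, 4, 313], 'y': [6, 8]}
`print(b)` → prints {'x': [4, 4, 313], 'y': [6, 8], 'z': [6, 2]}

Answer:
{'x': [4, 4, 313], 'y': [6, 8]}
{'x': [4, 4, 313], 'y': [6, 8], 'z': [6, 2]}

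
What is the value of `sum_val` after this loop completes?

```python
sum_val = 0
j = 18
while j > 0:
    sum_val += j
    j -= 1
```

Sum 18 down to 1
`sum_val` takes the values: 0 → 18 → 35 → 51 → 66 → 80 → 93 → 105 → 116 → 126 → 135 → 143 → 150 → 156 → 161 → 165 → 168 → 170 → 171

Answer: 171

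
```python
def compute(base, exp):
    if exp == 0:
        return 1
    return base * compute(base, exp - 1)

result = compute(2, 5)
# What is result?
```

compute(2, 5) = 2 * 2 * 2 * 2 * 2 = 32

Answer: 32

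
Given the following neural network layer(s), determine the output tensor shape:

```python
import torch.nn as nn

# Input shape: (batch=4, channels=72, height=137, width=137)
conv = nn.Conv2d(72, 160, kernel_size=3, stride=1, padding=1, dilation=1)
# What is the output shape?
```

Input: (4, 72, 137, 137) -> Output: (4, 160, 137, 137)

Answer: (4, 160, 137, 137)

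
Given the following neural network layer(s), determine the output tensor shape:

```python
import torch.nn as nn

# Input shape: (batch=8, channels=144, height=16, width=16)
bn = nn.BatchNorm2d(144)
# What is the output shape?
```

Input: (8, 144, 16, 16) -> Output: (8, 144, 16, 16)

Answer: (8, 144, 16, 16)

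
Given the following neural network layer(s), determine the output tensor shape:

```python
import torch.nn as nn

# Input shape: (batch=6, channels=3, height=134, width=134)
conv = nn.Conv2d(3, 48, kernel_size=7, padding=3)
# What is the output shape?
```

Input: (6, 3, 134, 134) -> Output: (6, 48, 134, 134)

Answer: (6, 48, 134, 134)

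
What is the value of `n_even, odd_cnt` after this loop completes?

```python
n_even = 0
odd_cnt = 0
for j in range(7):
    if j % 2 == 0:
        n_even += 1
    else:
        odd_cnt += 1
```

Count evens and odds in range(7)
`n_even, odd_cnt` takes the values: (0, 0) → (1, 0) → (1, 1) → (2, 1) → (2, 2) → (3, 2) → (3, 3) → (4, 3)

Answer: 4, 3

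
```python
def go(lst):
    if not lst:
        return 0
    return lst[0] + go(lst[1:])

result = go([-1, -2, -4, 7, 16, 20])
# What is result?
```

(-1) + (-2) + (-4) + 7 + 16 + 20 + 0 = 36

Answer: 36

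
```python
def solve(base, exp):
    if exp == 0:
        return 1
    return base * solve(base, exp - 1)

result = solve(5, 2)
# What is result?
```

solve(5, 2) = 5 * 5 = 25

Answer: 25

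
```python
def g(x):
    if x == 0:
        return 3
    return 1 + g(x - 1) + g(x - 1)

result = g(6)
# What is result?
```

g(x) = 1 + 2·g(x-1), g(0)=3. Closed form: (3+1)·2^6 - 1 = 255.

Answer: 255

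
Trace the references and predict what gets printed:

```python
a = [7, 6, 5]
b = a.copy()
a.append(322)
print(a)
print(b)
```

Key concept: list.copy() creates independent copy.
Step by step:
`a = [7, 6, 5]` → a = [7, 6, 5]
`b = a.copy()` → b = [7, 6, 5]
`a.append(322)` → a = [7, 6, 5, 322]
`print(a)` → prints [7, 6, 5, 322]
`print(b)` → prints [7, 6, 5]

Answer:
[7, 6, 5, 322]
[7, 6, 5]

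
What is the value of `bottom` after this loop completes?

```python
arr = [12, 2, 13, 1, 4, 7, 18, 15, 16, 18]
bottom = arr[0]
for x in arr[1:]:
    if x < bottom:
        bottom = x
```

Minimum of [12, 2, 13, 1, 4, 7, 18, 15, 16, 18]
`bottom` takes the values: 12 → 2 → 1

Answer: 1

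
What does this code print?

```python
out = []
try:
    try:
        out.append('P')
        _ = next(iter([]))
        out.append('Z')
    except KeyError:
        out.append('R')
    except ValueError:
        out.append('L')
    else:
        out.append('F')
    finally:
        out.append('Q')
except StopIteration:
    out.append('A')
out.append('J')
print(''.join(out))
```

Execution trace: 'P' (try body) → 'Q' (finally) → 'A' (outer except StopIteration) → 'J' (after the try/except). Output: PQAJ

Answer: PQAJ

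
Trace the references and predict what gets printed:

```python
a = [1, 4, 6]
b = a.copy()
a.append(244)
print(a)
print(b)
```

Key concept: list.copy() creates independent copy.
Step by step:
`a = [1, 4, 6]` → a = [1, 4, 6]
`b = a.copy()` → b = [1, 4, 6]
`a.append(244)` → a = [1, 4, 6, 244]
`print(a)` → prints [1, 4, 6, 244]
`print(b)` → prints [1, 4, 6]

Answer:
[1, 4, 6, 244]
[1, 4, 6]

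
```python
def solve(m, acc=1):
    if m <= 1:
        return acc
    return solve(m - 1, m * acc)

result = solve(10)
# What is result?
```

Accumulator trace (n, acc): (10, 1) -> (9, 10) -> (8, 90) -> (7, 720) -> (6, 5040) -> (5, 30240) -> (4, 151200) -> (3, 604800) -> (2, 1814400) -> (1, 3628800) -> return 3628800

Answer: 3628800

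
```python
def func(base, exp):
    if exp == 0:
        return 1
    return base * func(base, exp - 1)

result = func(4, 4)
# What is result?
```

func(4, 4) = 4 * 4 * 4 * 4 = 256

Answer: 256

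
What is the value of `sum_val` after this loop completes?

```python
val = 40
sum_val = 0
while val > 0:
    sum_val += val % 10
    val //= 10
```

Sum digits of 40
`sum_val` takes the values: 0 → 4

Answer: 4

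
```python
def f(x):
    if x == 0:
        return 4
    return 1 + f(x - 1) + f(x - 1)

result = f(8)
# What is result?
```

f(x) = 1 + 2·f(x-1), f(0)=4. Closed form: (4+1)·2^8 - 1 = 1279.

Answer: 1279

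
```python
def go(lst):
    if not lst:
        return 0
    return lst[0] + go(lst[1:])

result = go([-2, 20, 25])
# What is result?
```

(-2) + 20 + 25 + 0 = 43

Answer: 43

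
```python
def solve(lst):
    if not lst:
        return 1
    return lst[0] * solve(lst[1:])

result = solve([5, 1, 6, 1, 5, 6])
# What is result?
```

Product over [5, 1, 6, 1, 5, 6] = 5 * 1 * 6 * 1 * 5 * 6 = 900

Answer: 900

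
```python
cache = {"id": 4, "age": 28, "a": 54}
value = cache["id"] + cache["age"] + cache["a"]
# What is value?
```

Trace:
`cache = {"id": 4, "age": 28, "a": 54}` → cache = {'id': 4, 'age': 28, 'a': 54}
`value = cache["id"] + cache["age"] + cache["a"]` → value = 86
So value = 86

Answer: 86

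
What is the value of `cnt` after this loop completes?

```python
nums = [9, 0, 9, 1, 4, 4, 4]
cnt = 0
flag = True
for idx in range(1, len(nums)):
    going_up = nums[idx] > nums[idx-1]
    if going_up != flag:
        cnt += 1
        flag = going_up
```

Count direction changes in [9, 0, 9, 1, 4, 4, 4]
`cnt` takes the values: 0 → 1 → 2 → 3 → 4 → 5

Answer: 5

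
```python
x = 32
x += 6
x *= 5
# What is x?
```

Trace:
`x = 32` → x = 32
`x += 6` → x = 38
`x *= 5` → x = 190
So x = 190

Answer: 190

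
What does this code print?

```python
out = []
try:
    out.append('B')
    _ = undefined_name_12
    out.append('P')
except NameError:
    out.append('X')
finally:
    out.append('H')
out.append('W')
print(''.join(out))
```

Execution trace: 'B' (try body) → 'X' (except NameError) → 'H' (finally) → 'W' (after the try/except). Output: BXHW

Answer: BXHW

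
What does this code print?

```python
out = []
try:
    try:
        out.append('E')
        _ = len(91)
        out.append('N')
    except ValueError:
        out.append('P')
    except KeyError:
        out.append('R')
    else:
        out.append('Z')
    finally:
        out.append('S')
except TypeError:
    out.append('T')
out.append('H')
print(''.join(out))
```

Execution trace: 'E' (try body) → 'S' (finally) → 'T' (outer except TypeError) → 'H' (after the try/except). Output: ESTH

Answer: ESTH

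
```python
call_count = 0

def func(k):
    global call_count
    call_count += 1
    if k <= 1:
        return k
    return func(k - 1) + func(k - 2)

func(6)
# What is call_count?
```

Calls(k) = 1 + Calls(k-1) + Calls(k-2); Calls(0)=Calls(1)=1. For k=6 this gives 25.

Answer: 25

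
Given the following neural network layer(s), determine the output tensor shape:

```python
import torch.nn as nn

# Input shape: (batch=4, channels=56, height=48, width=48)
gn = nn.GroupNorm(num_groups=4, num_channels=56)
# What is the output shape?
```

Input: (4, 56, 48, 48) -> Output: (4, 56, 48, 48)

Answer: (4, 56, 48, 48)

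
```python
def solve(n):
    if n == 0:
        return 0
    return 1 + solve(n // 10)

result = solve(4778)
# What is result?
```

Count of digits of 4778: 4

Answer: 4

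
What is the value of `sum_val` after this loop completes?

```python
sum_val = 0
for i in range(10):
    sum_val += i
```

Sum of 0 to 9 = 45
`sum_val` takes the values: 0 → 1 → 3 → 6 → 10 → 15 → 21 → 28 → 36 → 45

Answer: 45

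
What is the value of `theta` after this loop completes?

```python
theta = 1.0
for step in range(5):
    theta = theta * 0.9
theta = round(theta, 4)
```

Exponential decay: 1.0 * 0.9^5
`theta` takes the values: 1.0 → 0.9 → 0.81 → 0.729 → 0.6561 → 0.59049 → 0.5905

Answer: 0.5905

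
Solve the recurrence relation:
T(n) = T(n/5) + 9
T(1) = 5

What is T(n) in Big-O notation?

Each step divides n by 5 and adds 9. After log_5(n) steps we reach T(1)=5. So T(n) = 9·log_5(n) + 5 = O(log n).

Answer: O(log n)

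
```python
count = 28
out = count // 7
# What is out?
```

Trace:
`count = 28` → count = 28
`out = count // 7` → out = 4
So out = 4

Answer: 4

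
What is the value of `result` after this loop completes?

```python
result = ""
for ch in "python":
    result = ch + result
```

Reverse 'python'
`result` takes the values: "" → "p" → "yp" → "typ" → "htyp" → "ohtyp" → "nohtyp"

Answer: "nohtyp"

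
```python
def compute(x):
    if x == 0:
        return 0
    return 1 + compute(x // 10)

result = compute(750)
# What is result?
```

Count of digits of 750: 3

Answer: 3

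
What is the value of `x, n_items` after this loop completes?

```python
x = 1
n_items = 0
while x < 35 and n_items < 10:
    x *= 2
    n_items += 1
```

Double until >= 35 or 10 iterations
`x, n_items` takes the values: (1, 0) → (2, 0) → (2, 1) → (4, 1) → (4, 2) → (8, 2) → (8, 3) → (16, 3) → (16, 4) → (32, 4) → (32, 5) → (64, 5) → (64, 6)

Answer: 64, 6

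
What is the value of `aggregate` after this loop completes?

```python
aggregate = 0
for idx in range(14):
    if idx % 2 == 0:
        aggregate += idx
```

Sum of even numbers 0 to 13
`aggregate` takes the values: 0 → 2 → 6 → 12 → 20 → 30 → 42

Answer: 42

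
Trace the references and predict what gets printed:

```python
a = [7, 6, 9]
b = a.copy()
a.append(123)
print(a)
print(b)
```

Key concept: list.copy() creates independent copy.
Step by step:
`a = [7, 6, 9]` → a = [7, 6, 9]
`b = a.copy()` → b = [7, 6, 9]
`a.append(123)` → a = [7, 6, 9, 123]
`print(a)` → prints [7, 6, 9, 123]
`print(b)` → prints [7, 6, 9]

Answer:
[7, 6, 9, 123]
[7, 6, 9]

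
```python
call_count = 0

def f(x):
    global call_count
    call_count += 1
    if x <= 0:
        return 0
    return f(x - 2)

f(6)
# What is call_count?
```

Linear recursion stepping by 2: 4 calls from x=6 down to ≤0.

Answer: 4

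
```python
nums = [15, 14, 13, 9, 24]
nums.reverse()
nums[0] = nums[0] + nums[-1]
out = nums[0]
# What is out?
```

Trace:
`nums = [15, 14, 13, 9, 24]` → nums = [15, 14, 13, 9, 24]
`nums.reverse()` → nums = [24, 9, 13, 14, 15]
`nums[0] = nums[0] + nums[-1]` → nums = [39, 9, 13, 14, 15]
`out = nums[0]` → out = 39
So out = 39

Answer: 39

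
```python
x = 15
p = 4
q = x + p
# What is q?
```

Trace:
`x = 15` → x = 15
`p = 4` → p = 4
`q = x + p` → q = 19
So q = 19

Answer: 19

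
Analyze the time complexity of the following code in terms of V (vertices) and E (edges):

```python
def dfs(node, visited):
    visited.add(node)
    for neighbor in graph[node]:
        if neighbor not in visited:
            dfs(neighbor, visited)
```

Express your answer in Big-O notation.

This is Depth-first search (recursive). Time complexity: O(V + E).

Answer: O(V + E)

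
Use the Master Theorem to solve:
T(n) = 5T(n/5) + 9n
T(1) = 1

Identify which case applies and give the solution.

a=5, b=5, f(n)=9n. log_5(5) = 1. Since c=1 = 1, Case 2 applies: T(n) = Θ(n^log_b(a) · log n) = O(n log n).

Answer: O(n log n) - Case 2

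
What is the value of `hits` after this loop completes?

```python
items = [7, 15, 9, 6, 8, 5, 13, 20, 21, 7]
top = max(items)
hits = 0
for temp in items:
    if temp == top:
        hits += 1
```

Count of max value 21 in [7, 15, 9, 6, 8, 5, 13, 20, 21, 7]
`hits` takes the values: 0 → 1

Answer: 1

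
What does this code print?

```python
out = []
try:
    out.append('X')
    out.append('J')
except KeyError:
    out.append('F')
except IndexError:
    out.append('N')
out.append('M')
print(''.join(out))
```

Execution trace: 'X' (try body) → 'J' (try body, no exception) → 'M' (after the try/except). Output: XJM

Answer: XJM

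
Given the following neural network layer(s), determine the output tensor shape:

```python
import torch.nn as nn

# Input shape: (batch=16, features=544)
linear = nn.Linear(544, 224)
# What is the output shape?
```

Input: (16, 544) -> Output: (16, 224)

Answer: (16, 224)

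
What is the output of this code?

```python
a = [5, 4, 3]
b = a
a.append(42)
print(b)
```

Key concept: basic list aliasing.
Step by step:
`a = [5, 4, 3]` → a = [5, 4, 3]
`b = a` → b = [5, 4, 3] (same object as a)
`a.append(42)` → a = [5, 4, 3, 42] (same object as b); b = [5, 4, 3, 42] (same object as a)
`print(b)` → prints [5, 4, 3, 42]

Answer: [5, 4, 3, 42]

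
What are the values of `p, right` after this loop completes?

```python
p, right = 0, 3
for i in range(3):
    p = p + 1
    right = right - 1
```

p goes 0→3, right goes 3→0
`p, right` takes the values: (0, 3) → (1, 3) → (1, 2) → (2, 2) → (2, 1) → (3, 1) → (3, 0)

Answer: 3, 0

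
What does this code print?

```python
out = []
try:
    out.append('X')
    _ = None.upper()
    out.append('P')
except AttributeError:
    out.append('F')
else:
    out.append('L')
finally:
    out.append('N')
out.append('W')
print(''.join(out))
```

Execution trace: 'X' (try body) → 'F' (except AttributeError) → 'N' (finally) → 'W' (after the try/except). Output: XFNW

Answer: XFNW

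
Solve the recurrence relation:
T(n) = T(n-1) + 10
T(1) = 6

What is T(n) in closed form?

Unrolling: T(n) = T(1) + 10·(n-1) = 6 + 10(n-1) = 10n - 4.

Answer: T(n) = 10n - 4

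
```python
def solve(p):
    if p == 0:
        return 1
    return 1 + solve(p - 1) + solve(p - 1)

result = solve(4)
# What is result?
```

solve(p) = 1 + 2·solve(p-1), solve(0)=1. Closed form: (1+1)·2^4 - 1 = 31.

Answer: 31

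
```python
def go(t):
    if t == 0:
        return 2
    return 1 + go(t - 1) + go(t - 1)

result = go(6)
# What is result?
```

go(t) = 1 + 2·go(t-1), go(0)=2. Closed form: (2+1)·2^6 - 1 = 191.

Answer: 191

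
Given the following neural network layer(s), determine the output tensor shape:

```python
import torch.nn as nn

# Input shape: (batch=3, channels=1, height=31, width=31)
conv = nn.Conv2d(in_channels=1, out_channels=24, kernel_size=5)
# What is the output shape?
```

Input: (3, 1, 31, 31) -> Output: (3, 24, 27, 27)

Answer: (3, 24, 27, 27)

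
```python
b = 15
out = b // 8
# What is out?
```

Trace:
`b = 15` → b = 15
`out = b // 8` → out = 1
So out = 1

Answer: 1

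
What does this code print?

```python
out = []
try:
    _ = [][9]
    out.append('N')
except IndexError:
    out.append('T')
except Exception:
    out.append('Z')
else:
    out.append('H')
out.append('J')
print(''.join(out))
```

Execution trace: 'T' (except IndexError) → 'J' (after the try/except). Output: TJ

Answer: TJ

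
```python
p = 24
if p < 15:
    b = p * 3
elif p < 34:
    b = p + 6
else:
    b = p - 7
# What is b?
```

Trace:
`p = 24` → p = 24
`if p < 15: ...` → p < 15 is False, p < 34 is True → b = 30
So b = 30

Answer: 30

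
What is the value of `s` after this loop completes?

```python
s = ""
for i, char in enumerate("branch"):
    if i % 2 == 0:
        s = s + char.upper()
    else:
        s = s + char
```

Uppercase even positions in 'branch'
`s` takes the values: "" → "B" → "Br" → "BrA" → "BrAn" → "BrAnC" → "BrAnCh"

Answer: "BrAnCh"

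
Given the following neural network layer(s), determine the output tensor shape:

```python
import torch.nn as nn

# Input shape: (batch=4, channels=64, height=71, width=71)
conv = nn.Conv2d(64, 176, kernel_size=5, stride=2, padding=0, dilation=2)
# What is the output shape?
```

Input: (4, 64, 71, 71) -> Output: (4, 176, 32, 32)

Answer: (4, 176, 32, 32)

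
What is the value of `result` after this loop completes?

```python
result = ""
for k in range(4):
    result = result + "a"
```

Repeat 'a' 4 times
`result` takes the values: "" → "a" → "aa" → "aaa" → "aaaa"

Answer: "aaaa"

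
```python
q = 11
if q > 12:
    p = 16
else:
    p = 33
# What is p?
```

Trace:
`q = 11` → q = 11
`if q > 12: ...` → q > 12 is False, take else branch → p = 33
So p = 33

Answer: 33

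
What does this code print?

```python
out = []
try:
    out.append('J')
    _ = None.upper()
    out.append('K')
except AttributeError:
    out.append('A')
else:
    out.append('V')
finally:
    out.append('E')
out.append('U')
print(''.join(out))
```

Execution trace: 'J' (try body) → 'A' (except AttributeError) → 'E' (finally) → 'U' (after the try/except). Output: JAEU

Answer: JAEU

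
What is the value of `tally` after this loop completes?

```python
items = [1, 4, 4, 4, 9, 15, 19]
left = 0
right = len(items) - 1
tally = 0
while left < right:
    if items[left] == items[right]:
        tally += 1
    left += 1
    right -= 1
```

Count matching pairs from ends
`tally` takes the values: 0

Answer: 0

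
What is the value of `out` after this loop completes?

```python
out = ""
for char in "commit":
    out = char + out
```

Reverse 'commit'
`out` takes the values: "" → "c" → "oc" → "moc" → "mmoc" → "immoc" → "timmoc"

Answer: "timmoc"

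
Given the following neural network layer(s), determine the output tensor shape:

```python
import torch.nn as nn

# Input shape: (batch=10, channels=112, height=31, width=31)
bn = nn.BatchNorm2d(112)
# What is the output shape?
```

Input: (10, 112, 31, 31) -> Output: (10, 112, 31, 31)

Answer: (10, 112, 31, 31)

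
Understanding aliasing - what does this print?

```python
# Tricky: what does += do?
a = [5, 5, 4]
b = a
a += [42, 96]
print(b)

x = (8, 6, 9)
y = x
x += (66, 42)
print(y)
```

Key concept: += behavior differs for mutable vs immutable.
Step by step:
`a = [5, 5, 4]` → a = [5, 5, 4]
`b = a` → b = [5, 5, 4] (same object as a)
`a += [42, 96]` → a = [5, 5, 4, 42, 96] (same object as b); b = [5, 5, 4, 42, 96] (same object as a)
`print(b)` → prints [5, 5, 4, 42, 96]
`x = (8, 6, 9)` → x = (8, 6, 9)
`y = x` → y = (8, 6, 9)
`x += (66, 42)` → x = (8, 6, 9, 66, 42)
`print(y)` → prints (8, 6, 9)

Answer:
[5, 5, 4, 42, 96]
(8, 6, 9)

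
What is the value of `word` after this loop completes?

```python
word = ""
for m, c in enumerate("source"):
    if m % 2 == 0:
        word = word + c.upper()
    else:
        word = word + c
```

Uppercase even positions in 'source'
`word` takes the values: "" → "S" → "So" → "SoU" → "SoUr" → "SoUrC" → "SoUrCe"

Answer: "SoUrCe"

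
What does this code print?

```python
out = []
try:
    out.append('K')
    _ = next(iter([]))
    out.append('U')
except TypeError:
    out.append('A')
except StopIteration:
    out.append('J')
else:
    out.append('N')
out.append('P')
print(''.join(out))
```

Execution trace: 'K' (try body) → 'J' (except StopIteration) → 'P' (after the try/except). Output: KJP

Answer: KJP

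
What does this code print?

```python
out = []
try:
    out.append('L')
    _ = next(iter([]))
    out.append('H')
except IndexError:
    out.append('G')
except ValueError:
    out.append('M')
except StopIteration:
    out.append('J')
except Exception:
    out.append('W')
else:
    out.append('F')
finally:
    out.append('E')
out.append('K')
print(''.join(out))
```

Execution trace: 'L' (try body) → 'J' (except StopIteration) → 'E' (finally) → 'K' (after the try/except). Output: LJEK

Answer: LJEK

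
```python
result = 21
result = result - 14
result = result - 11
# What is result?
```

Trace:
`result = 21` → result = 21
`result = result - 14` → result = 7
`result = result - 11` → result = -4
So result = -4

Answer: -4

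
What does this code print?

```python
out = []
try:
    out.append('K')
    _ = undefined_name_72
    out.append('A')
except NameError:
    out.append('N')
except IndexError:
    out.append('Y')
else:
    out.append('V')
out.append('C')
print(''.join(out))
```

Execution trace: 'K' (try body) → 'N' (except NameError) → 'C' (after the try/except). Output: KNC

Answer: KNC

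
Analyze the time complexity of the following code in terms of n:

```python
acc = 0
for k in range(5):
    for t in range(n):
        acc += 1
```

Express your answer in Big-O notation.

Each loop level contributes: 1 × n. Multiplying the contributions gives O(n).

Answer: O(n)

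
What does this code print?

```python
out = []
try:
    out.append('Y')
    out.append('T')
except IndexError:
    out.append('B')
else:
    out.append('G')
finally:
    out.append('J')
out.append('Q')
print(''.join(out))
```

Execution trace: 'Y' (try body) → 'T' (try body, no exception) → 'G' (else) → 'J' (finally) → 'Q' (after the try/except). Output: YTGJQ

Answer: YTGJQ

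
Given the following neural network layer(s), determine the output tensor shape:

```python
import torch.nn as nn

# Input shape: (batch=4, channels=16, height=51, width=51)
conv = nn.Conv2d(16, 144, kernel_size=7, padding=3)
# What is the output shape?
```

Input: (4, 16, 51, 51) -> Output: (4, 144, 51, 51)

Answer: (4, 144, 51, 51)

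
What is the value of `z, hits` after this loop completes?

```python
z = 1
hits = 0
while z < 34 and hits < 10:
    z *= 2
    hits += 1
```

Double until >= 34 or 10 iterations
`z, hits` takes the values: (1, 0) → (2, 0) → (2, 1) → (4, 1) → (4, 2) → (8, 2) → (8, 3) → (16, 3) → (16, 4) → (32, 4) → (32, 5) → (64, 5) → (64, 6)

Answer: 64, 6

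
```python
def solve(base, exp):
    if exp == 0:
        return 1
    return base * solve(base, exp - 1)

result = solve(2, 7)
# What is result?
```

solve(2, 7) = 2 * 2 * 2 * 2 * 2 * 2 * 2 = 128

Answer: 128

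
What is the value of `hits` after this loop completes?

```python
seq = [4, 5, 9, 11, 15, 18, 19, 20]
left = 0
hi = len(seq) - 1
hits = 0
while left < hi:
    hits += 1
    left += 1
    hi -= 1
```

Iterations until pointers meet (list length 8)
`hits` takes the values: 0 → 1 → 2 → 3 → 4

Answer: 4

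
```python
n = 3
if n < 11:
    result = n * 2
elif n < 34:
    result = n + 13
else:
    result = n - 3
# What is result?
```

Trace:
`n = 3` → n = 3
`if n < 11: ...` → n < 11 is True → result = 6
So result = 6

Answer: 6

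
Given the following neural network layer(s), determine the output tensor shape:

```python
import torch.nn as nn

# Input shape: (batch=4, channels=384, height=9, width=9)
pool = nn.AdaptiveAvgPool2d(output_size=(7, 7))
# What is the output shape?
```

Input: (4, 384, 9, 9) -> Output: (4, 384, 7, 7)

Answer: (4, 384, 7, 7)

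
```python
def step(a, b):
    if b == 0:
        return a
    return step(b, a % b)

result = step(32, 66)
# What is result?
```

step(32, 66) -> step(66, 32) -> step(32, 2) -> step(2, 0) -> 2

Answer: 2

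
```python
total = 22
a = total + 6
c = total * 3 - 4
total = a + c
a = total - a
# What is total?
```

Trace:
`total = 22` → total = 22
`a = total + 6` → a = 28
`c = total * 3 - 4` → c = 62
`total = a + c` → total = 90
`a = total - a` → a = 62
So total = 90

Answer: 90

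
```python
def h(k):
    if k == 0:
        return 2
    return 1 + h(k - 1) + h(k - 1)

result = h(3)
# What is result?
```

h(k) = 1 + 2·h(k-1), h(0)=2. Closed form: (2+1)·2^3 - 1 = 23.

Answer: 23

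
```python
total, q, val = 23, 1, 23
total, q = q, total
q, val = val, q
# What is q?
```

Trace:
`total, q, val = 23, 1, 23` → total = 23; q = 1; val = 23
`total, q = q, total` → total = 1; q = 23
`q, val = val, q` → q = 23; val = 23
So q = 23

Answer: 23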